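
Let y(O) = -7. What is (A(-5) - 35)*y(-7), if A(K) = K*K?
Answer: 70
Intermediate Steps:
A(K) = K²
(A(-5) - 35)*y(-7) = ((-5)² - 35)*(-7) = (25 - 35)*(-7) = -10*(-7) = 70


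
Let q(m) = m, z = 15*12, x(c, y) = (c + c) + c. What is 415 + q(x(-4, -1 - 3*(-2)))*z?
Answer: -1745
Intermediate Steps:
x(c, y) = 3*c (x(c, y) = 2*c + c = 3*c)
z = 180
415 + q(x(-4, -1 - 3*(-2)))*z = 415 + (3*(-4))*180 = 415 - 12*180 = 415 - 2160 = -1745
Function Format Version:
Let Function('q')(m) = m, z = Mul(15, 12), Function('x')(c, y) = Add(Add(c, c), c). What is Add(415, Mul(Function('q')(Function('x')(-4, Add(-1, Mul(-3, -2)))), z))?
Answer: -1745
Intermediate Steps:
Function('x')(c, y) = Mul(3, c) (Function('x')(c, y) = Add(Mul(2, c), c) = Mul(3, c))
z = 180
Add(415, Mul(Function('q')(Function('x')(-4, Add(-1, Mul(-3, -2)))), z)) = Add(415, Mul(Mul(3, -4), 180)) = Add(415, Mul(-12, 180)) = Add(415, -2160) = -1745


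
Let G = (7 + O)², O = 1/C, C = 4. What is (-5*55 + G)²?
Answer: 12666481/256 ≈ 49478.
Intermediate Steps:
O = ¼ (O = 1/4 = ¼ ≈ 0.25000)
G = 841/16 (G = (7 + ¼)² = (29/4)² = 841/16 ≈ 52.563)
(-5*55 + G)² = (-5*55 + 841/16)² = (-275 + 841/16)² = (-3559/16)² = 12666481/256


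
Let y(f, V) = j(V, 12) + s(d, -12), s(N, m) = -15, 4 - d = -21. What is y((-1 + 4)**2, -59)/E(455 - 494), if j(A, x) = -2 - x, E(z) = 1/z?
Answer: 1131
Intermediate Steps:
d = 25 (d = 4 - 1*(-21) = 4 + 21 = 25)
y(f, V) = -29 (y(f, V) = (-2 - 1*12) - 15 = (-2 - 12) - 15 = -14 - 15 = -29)
y((-1 + 4)**2, -59)/E(455 - 494) = -29/(1/(455 - 494)) = -29/(1/(-39)) = -29/(-1/39) = -29*(-39) = 1131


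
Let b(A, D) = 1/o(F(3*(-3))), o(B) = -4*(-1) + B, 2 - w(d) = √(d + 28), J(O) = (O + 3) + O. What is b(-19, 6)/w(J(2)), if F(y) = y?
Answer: 2/155 + √35/155 ≈ 0.051071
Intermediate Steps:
J(O) = 3 + 2*O (J(O) = (3 + O) + O = 3 + 2*O)
w(d) = 2 - √(28 + d) (w(d) = 2 - √(d + 28) = 2 - √(28 + d))
o(B) = 4 + B
b(A, D) = -⅕ (b(A, D) = 1/(4 + 3*(-3)) = 1/(4 - 9) = 1/(-5) = -⅕)
b(-19, 6)/w(J(2)) = -1/(5*(2 - √(28 + (3 + 2*2)))) = -1/(5*(2 - √(28 + (3 + 4)))) = -1/(5*(2 - √(28 + 7))) = -1/(5*(2 - √35))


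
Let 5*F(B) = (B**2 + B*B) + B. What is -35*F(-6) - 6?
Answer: -468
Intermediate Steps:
F(B) = B/5 + 2*B**2/5 (F(B) = ((B**2 + B*B) + B)/5 = ((B**2 + B**2) + B)/5 = (2*B**2 + B)/5 = (B + 2*B**2)/5 = B/5 + 2*B**2/5)
-35*F(-6) - 6 = -7*(-6)*(1 + 2*(-6)) - 6 = -7*(-6)*(1 - 12) - 6 = -7*(-6)*(-11) - 6 = -35*66/5 - 6 = -462 - 6 = -468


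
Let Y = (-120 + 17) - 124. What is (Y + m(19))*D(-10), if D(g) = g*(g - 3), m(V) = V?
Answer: -27040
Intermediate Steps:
Y = -227 (Y = -103 - 124 = -227)
D(g) = g*(-3 + g)
(Y + m(19))*D(-10) = (-227 + 19)*(-10*(-3 - 10)) = -(-2080)*(-13) = -208*130 = -27040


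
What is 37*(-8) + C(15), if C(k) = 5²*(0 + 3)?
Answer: -221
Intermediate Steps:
C(k) = 75 (C(k) = 25*3 = 75)
37*(-8) + C(15) = 37*(-8) + 75 = -296 + 75 = -221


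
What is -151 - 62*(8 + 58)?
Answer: -4243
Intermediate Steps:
-151 - 62*(8 + 58) = -151 - 62*66 = -151 - 4092 = -4243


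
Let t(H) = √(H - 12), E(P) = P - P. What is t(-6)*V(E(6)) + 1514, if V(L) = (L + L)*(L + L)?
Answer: 1514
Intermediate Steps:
E(P) = 0
t(H) = √(-12 + H)
V(L) = 4*L² (V(L) = (2*L)*(2*L) = 4*L²)
t(-6)*V(E(6)) + 1514 = √(-12 - 6)*(4*0²) + 1514 = √(-18)*(4*0) + 1514 = (3*I*√2)*0 + 1514 = 0 + 1514 = 1514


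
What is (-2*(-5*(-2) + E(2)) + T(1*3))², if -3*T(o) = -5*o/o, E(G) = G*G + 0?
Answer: 6241/9 ≈ 693.44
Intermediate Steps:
E(G) = G² (E(G) = G² + 0 = G²)
T(o) = 5/3 (T(o) = -(-5)*o/o/3 = -(-5)/3 = -⅓*(-5) = 5/3)
(-2*(-5*(-2) + E(2)) + T(1*3))² = (-2*(-5*(-2) + 2²) + 5/3)² = (-2*(10 + 4) + 5/3)² = (-2*14 + 5/3)² = (-28 + 5/3)² = (-79/3)² = 6241/9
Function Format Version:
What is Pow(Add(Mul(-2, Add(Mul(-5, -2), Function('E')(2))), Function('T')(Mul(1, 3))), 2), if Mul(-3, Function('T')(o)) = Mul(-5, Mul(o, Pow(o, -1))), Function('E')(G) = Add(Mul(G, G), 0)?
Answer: Rational(6241, 9) ≈ 693.44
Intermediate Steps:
Function('E')(G) = Pow(G, 2) (Function('E')(G) = Add(Pow(G, 2), 0) = Pow(G, 2))
Function('T')(o) = Rational(5, 3) (Function('T')(o) = Mul(Rational(-1, 3), Mul(-5, Mul(o, Pow(o, -1)))) = Mul(Rational(-1, 3), Mul(-5, 1)) = Mul(Rational(-1, 3), -5) = Rational(5, 3))
Pow(Add(Mul(-2, Add(Mul(-5, -2), Function('E')(2))), Function('T')(Mul(1, 3))), 2) = Pow(Add(Mul(-2, Add(Mul(-5, -2), Pow(2, 2))), Rational(5, 3)), 2) = Pow(Add(Mul(-2, Add(10, 4)), Rational(5, 3)), 2) = Pow(Add(Mul(-2, 14), Rational(5, 3)), 2) = Pow(Add(-28, Rational(5, 3)), 2) = Pow(Rational(-79, 3), 2) = Rational(6241, 9)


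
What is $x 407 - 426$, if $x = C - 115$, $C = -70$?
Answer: $-75721$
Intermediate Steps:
$x = -185$ ($x = -70 - 115 = -185$)
$x 407 - 426 = \left(-185\right) 407 - 426 = -75295 - 426 = -75721$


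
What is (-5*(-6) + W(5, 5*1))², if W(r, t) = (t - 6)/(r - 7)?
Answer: 3721/4 ≈ 930.25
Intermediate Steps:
W(r, t) = (-6 + t)/(-7 + r)
(-5*(-6) + W(5, 5*1))² = (-5*(-6) + (-6 + 5*1)/(-7 + 5))² = (30 + (-6 + 5)/(-2))² = (30 - ½*(-1))² = (30 + ½)² = (61/2)² = 3721/4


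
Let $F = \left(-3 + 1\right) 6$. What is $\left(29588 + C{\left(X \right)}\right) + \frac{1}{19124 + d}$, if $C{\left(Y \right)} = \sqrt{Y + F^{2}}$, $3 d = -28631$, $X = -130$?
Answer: $\frac{850388711}{28741} + \sqrt{14} \approx 29592.0$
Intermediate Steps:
$d = - \frac{28631}{3}$ ($d = \frac{1}{3} \left(-28631\right) = - \frac{28631}{3} \approx -9543.7$)
$F = -12$ ($F = \left(-2\right) 6 = -12$)
$C{\left(Y \right)} = \sqrt{144 + Y}$ ($C{\left(Y \right)} = \sqrt{Y + \left(-12\right)^{2}} = \sqrt{Y + 144} = \sqrt{144 + Y}$)
$\left(29588 + C{\left(X \right)}\right) + \frac{1}{19124 + d} = \left(29588 + \sqrt{144 - 130}\right) + \frac{1}{19124 - \frac{28631}{3}} = \left(29588 + \sqrt{14}\right) + \frac{1}{\frac{28741}{3}} = \left(29588 + \sqrt{14}\right) + \frac{3}{28741} = \frac{850388711}{28741} + \sqrt{14}$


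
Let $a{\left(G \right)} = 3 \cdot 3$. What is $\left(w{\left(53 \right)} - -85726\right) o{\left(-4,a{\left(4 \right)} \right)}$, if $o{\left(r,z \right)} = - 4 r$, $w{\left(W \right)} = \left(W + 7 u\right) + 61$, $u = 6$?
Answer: $1374112$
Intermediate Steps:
$a{\left(G \right)} = 9$
$w{\left(W \right)} = 103 + W$ ($w{\left(W \right)} = \left(W + 7 \cdot 6\right) + 61 = \left(W + 42\right) + 61 = \left(42 + W\right) + 61 = 103 + W$)
$\left(w{\left(53 \right)} - -85726\right) o{\left(-4,a{\left(4 \right)} \right)} = \left(\left(103 + 53\right) - -85726\right) \left(\left(-4\right) \left(-4\right)\right) = \left(156 + 85726\right) 16 = 85882 \cdot 16 = 1374112$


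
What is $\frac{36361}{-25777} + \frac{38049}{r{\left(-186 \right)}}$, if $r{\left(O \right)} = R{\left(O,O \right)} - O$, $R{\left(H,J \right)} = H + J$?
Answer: $- \frac{329184073}{1598174} \approx -205.98$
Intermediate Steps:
$r{\left(O \right)} = O$ ($r{\left(O \right)} = \left(O + O\right) - O = 2 O - O = O$)
$\frac{36361}{-25777} + \frac{38049}{r{\left(-186 \right)}} = \frac{36361}{-25777} + \frac{38049}{-186} = 36361 \left(- \frac{1}{25777}\right) + 38049 \left(- \frac{1}{186}\right) = - \frac{36361}{25777} - \frac{12683}{62} = - \frac{329184073}{1598174}$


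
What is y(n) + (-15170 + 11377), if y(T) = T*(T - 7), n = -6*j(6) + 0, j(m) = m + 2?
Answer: -1153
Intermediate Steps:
j(m) = 2 + m
n = -48 (n = -6*(2 + 6) + 0 = -6*8 + 0 = -48 + 0 = -48)
y(T) = T*(-7 + T)
y(n) + (-15170 + 11377) = -48*(-7 - 48) + (-15170 + 11377) = -48*(-55) - 3793 = 2640 - 3793 = -1153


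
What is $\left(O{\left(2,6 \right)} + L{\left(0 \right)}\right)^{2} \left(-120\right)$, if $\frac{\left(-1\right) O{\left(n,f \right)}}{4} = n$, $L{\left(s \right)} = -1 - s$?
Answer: $-9720$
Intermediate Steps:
$O{\left(n,f \right)} = - 4 n$
$\left(O{\left(2,6 \right)} + L{\left(0 \right)}\right)^{2} \left(-120\right) = \left(\left(-4\right) 2 - 1\right)^{2} \left(-120\right) = \left(-8 + \left(-1 + 0\right)\right)^{2} \left(-120\right) = \left(-8 - 1\right)^{2} \left(-120\right) = \left(-9\right)^{2} \left(-120\right) = 81 \left(-120\right) = -9720$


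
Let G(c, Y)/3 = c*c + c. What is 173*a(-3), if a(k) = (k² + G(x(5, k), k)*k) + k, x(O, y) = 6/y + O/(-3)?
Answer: -14186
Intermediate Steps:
x(O, y) = 6/y - O/3 (x(O, y) = 6/y + O*(-⅓) = 6/y - O/3)
G(c, Y) = 3*c + 3*c² (G(c, Y) = 3*(c*c + c) = 3*(c² + c) = 3*(c + c²) = 3*c + 3*c²)
a(k) = k + k² + 3*k*(-5/3 + 6/k)*(-⅔ + 6/k) (a(k) = (k² + (3*(6/k - ⅓*5)*(1 + (6/k - ⅓*5)))*k) + k = (k² + (3*(6/k - 5/3)*(1 + (6/k - 5/3)))*k) + k = (k² + (3*(-5/3 + 6/k)*(1 + (-5/3 + 6/k)))*k) + k = (k² + (3*(-5/3 + 6/k)*(-⅔ + 6/k))*k) + k = (k² + 3*k*(-5/3 + 6/k)*(-⅔ + 6/k)) + k = k + k² + 3*k*(-5/3 + 6/k)*(-⅔ + 6/k))
173*a(-3) = 173*(-42 + (-3)² + 108/(-3) + (13/3)*(-3)) = 173*(-42 + 9 + 108*(-⅓) - 13) = 173*(-42 + 9 - 36 - 13) = 173*(-82) = -14186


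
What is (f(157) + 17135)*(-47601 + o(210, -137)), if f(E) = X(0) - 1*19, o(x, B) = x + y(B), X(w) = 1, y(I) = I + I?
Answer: -815881805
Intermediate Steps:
y(I) = 2*I
o(x, B) = x + 2*B
f(E) = -18 (f(E) = 1 - 1*19 = 1 - 19 = -18)
(f(157) + 17135)*(-47601 + o(210, -137)) = (-18 + 17135)*(-47601 + (210 + 2*(-137))) = 17117*(-47601 + (210 - 274)) = 17117*(-47601 - 64) = 17117*(-47665) = -815881805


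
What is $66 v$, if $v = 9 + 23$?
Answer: $2112$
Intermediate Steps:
$v = 32$
$66 v = 66 \cdot 32 = 2112$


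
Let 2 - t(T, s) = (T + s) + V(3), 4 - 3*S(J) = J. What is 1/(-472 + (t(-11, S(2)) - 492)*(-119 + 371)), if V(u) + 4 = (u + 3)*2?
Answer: -1/123364 ≈ -8.1061e-6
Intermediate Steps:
S(J) = 4/3 - J/3
V(u) = 2 + 2*u (V(u) = -4 + (u + 3)*2 = -4 + (3 + u)*2 = -4 + (6 + 2*u) = 2 + 2*u)
t(T, s) = -6 - T - s (t(T, s) = 2 - ((T + s) + (2 + 2*3)) = 2 - ((T + s) + (2 + 6)) = 2 - ((T + s) + 8) = 2 - (8 + T + s) = 2 + (-8 - T - s) = -6 - T - s)
1/(-472 + (t(-11, S(2)) - 492)*(-119 + 371)) = 1/(-472 + ((-6 - 1*(-11) - (4/3 - ⅓*2)) - 492)*(-119 + 371)) = 1/(-472 + ((-6 + 11 - (4/3 - ⅔)) - 492)*252) = 1/(-472 + ((-6 + 11 - 1*⅔) - 492)*252) = 1/(-472 + ((-6 + 11 - ⅔) - 492)*252) = 1/(-472 + (13/3 - 492)*252) = 1/(-472 - 1463/3*252) = 1/(-472 - 122892) = 1/(-123364) = -1/123364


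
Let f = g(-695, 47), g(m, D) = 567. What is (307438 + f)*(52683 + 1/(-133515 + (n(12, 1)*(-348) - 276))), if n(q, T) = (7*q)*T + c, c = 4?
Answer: 533580189225844/32883 ≈ 1.6227e+10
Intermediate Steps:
f = 567
n(q, T) = 4 + 7*T*q (n(q, T) = (7*q)*T + 4 = 7*T*q + 4 = 4 + 7*T*q)
(307438 + f)*(52683 + 1/(-133515 + (n(12, 1)*(-348) - 276))) = (307438 + 567)*(52683 + 1/(-133515 + ((4 + 7*1*12)*(-348) - 276))) = 308005*(52683 + 1/(-133515 + ((4 + 84)*(-348) - 276))) = 308005*(52683 + 1/(-133515 + (88*(-348) - 276))) = 308005*(52683 + 1/(-133515 + (-30624 - 276))) = 308005*(52683 + 1/(-133515 - 30900)) = 308005*(52683 + 1/(-164415)) = 308005*(52683 - 1/164415) = 308005*(8661875444/164415) = 533580189225844/32883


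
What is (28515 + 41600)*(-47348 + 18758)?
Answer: -2004587850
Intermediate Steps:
(28515 + 41600)*(-47348 + 18758) = 70115*(-28590) = -2004587850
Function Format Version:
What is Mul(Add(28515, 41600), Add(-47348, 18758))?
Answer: -2004587850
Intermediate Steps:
Mul(Add(28515, 41600), Add(-47348, 18758)) = Mul(70115, -28590) = -2004587850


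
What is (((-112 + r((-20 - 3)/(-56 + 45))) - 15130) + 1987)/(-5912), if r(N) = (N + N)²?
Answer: 1601739/715352 ≈ 2.2391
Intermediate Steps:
r(N) = 4*N² (r(N) = (2*N)² = 4*N²)
(((-112 + r((-20 - 3)/(-56 + 45))) - 15130) + 1987)/(-5912) = (((-112 + 4*((-20 - 3)/(-56 + 45))²) - 15130) + 1987)/(-5912) = (((-112 + 4*(-23/(-11))²) - 15130) + 1987)*(-1/5912) = (((-112 + 4*(-23*(-1/11))²) - 15130) + 1987)*(-1/5912) = (((-112 + 4*(23/11)²) - 15130) + 1987)*(-1/5912) = (((-112 + 4*(529/121)) - 15130) + 1987)*(-1/5912) = (((-112 + 2116/121) - 15130) + 1987)*(-1/5912) = ((-11436/121 - 15130) + 1987)*(-1/5912) = (-1842166/121 + 1987)*(-1/5912) = -1601739/121*(-1/5912) = 1601739/715352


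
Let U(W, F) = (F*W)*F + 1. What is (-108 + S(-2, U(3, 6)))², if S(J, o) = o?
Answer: 1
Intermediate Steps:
U(W, F) = 1 + W*F² (U(W, F) = W*F² + 1 = 1 + W*F²)
(-108 + S(-2, U(3, 6)))² = (-108 + (1 + 3*6²))² = (-108 + (1 + 3*36))² = (-108 + (1 + 108))² = (-108 + 109)² = 1² = 1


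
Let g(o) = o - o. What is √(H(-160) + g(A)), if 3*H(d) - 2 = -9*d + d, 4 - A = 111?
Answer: √3846/3 ≈ 20.672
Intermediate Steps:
A = -107 (A = 4 - 1*111 = 4 - 111 = -107)
g(o) = 0
H(d) = ⅔ - 8*d/3 (H(d) = ⅔ + (-9*d + d)/3 = ⅔ + (-8*d)/3 = ⅔ - 8*d/3)
√(H(-160) + g(A)) = √((⅔ - 8/3*(-160)) + 0) = √((⅔ + 1280/3) + 0) = √(1282/3 + 0) = √(1282/3) = √3846/3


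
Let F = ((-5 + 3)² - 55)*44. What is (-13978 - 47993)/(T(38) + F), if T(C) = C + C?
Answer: 61971/2168 ≈ 28.584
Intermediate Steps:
T(C) = 2*C
F = -2244 (F = ((-2)² - 55)*44 = (4 - 55)*44 = -51*44 = -2244)
(-13978 - 47993)/(T(38) + F) = (-13978 - 47993)/(2*38 - 2244) = -61971/(76 - 2244) = -61971/(-2168) = -61971*(-1/2168) = 61971/2168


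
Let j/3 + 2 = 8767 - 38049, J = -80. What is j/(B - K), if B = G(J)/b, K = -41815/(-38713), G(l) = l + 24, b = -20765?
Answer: 23540688531380/288706849 ≈ 81538.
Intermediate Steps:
G(l) = 24 + l
K = 41815/38713 (K = -41815*(-1/38713) = 41815/38713 ≈ 1.0801)
B = 56/20765 (B = (24 - 80)/(-20765) = -56*(-1/20765) = 56/20765 ≈ 0.0026968)
j = -87852 (j = -6 + 3*(8767 - 38049) = -6 + 3*(-29282) = -6 - 87846 = -87852)
j/(B - K) = -87852/(56/20765 - 1*41815/38713) = -87852/(56/20765 - 41815/38713) = -87852/(-866120547/803875445) = -87852*(-803875445/866120547) = 23540688531380/288706849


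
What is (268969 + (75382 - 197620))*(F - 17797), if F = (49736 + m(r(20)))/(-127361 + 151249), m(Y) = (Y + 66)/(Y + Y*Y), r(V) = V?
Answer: -13098360892040567/5016480 ≈ -2.6111e+9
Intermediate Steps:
m(Y) = (66 + Y)/(Y + Y²)
F = 10444603/5016480 (F = (49736 + (66 + 20)/(20*(1 + 20)))/(-127361 + 151249) = (49736 + (1/20)*86/21)/23888 = (49736 + (1/20)*(1/21)*86)*(1/23888) = (49736 + 43/210)*(1/23888) = (10444603/210)*(1/23888) = 10444603/5016480 ≈ 2.0821)
(268969 + (75382 - 197620))*(F - 17797) = (268969 + (75382 - 197620))*(10444603/5016480 - 17797) = (268969 - 122238)*(-89267849957/5016480) = 146731*(-89267849957/5016480) = -13098360892040567/5016480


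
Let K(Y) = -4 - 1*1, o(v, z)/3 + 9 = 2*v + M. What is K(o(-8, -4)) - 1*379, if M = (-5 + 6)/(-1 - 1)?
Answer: -384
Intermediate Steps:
M = -½ (M = 1/(-2) = 1*(-½) = -½ ≈ -0.50000)
o(v, z) = -57/2 + 6*v (o(v, z) = -27 + 3*(2*v - ½) = -27 + 3*(-½ + 2*v) = -27 + (-3/2 + 6*v) = -57/2 + 6*v)
K(Y) = -5 (K(Y) = -4 - 1 = -5)
K(o(-8, -4)) - 1*379 = -5 - 1*379 = -5 - 379 = -384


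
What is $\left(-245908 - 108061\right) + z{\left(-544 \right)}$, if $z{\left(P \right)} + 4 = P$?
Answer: $-354517$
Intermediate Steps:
$z{\left(P \right)} = -4 + P$
$\left(-245908 - 108061\right) + z{\left(-544 \right)} = \left(-245908 - 108061\right) - 548 = -353969 - 548 = -354517$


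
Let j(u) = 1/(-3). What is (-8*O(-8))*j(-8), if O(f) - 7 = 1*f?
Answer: -8/3 ≈ -2.6667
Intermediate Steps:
O(f) = 7 + f (O(f) = 7 + 1*f = 7 + f)
j(u) = -1/3
(-8*O(-8))*j(-8) = -8*(7 - 8)*(-1/3) = -8*(-1)*(-1/3) = 8*(-1/3) = -8/3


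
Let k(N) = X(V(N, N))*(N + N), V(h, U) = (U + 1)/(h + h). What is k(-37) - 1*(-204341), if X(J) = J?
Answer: 204305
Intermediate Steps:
V(h, U) = (1 + U)/(2*h) (V(h, U) = (1 + U)/((2*h)) = (1 + U)*(1/(2*h)) = (1 + U)/(2*h))
k(N) = 1 + N (k(N) = ((1 + N)/(2*N))*(N + N) = ((1 + N)/(2*N))*(2*N) = 1 + N)
k(-37) - 1*(-204341) = (1 - 37) - 1*(-204341) = -36 + 204341 = 204305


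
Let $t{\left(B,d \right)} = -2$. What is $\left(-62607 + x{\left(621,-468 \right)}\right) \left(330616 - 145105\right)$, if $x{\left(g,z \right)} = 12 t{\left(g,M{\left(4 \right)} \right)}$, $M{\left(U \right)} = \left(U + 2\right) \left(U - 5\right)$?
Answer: $-11618739441$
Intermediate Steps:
$M{\left(U \right)} = \left(-5 + U\right) \left(2 + U\right)$ ($M{\left(U \right)} = \left(2 + U\right) \left(-5 + U\right) = \left(-5 + U\right) \left(2 + U\right)$)
$x{\left(g,z \right)} = -24$ ($x{\left(g,z \right)} = 12 \left(-2\right) = -24$)
$\left(-62607 + x{\left(621,-468 \right)}\right) \left(330616 - 145105\right) = \left(-62607 - 24\right) \left(330616 - 145105\right) = \left(-62631\right) 185511 = -11618739441$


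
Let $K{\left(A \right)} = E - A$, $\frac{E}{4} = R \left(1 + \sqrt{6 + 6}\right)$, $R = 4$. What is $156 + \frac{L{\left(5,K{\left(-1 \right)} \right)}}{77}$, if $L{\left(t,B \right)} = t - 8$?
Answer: $\frac{12009}{77} \approx 155.96$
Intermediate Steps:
$E = 16 + 32 \sqrt{3}$ ($E = 4 \cdot 4 \left(1 + \sqrt{6 + 6}\right) = 4 \cdot 4 \left(1 + \sqrt{12}\right) = 4 \cdot 4 \left(1 + 2 \sqrt{3}\right) = 4 \left(4 + 8 \sqrt{3}\right) = 16 + 32 \sqrt{3} \approx 71.426$)
$K{\left(A \right)} = 16 - A + 32 \sqrt{3}$ ($K{\left(A \right)} = \left(16 + 32 \sqrt{3}\right) - A = 16 - A + 32 \sqrt{3}$)
$L{\left(t,B \right)} = -8 + t$
$156 + \frac{L{\left(5,K{\left(-1 \right)} \right)}}{77} = 156 + \frac{-8 + 5}{77} = 156 + \frac{1}{77} \left(-3\right) = 156 - \frac{3}{77} = \frac{12009}{77}$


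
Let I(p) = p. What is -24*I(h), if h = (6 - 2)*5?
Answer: -480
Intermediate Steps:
h = 20 (h = 4*5 = 20)
-24*I(h) = -24*20 = -480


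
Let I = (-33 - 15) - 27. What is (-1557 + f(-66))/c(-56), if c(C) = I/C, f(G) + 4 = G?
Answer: -91112/75 ≈ -1214.8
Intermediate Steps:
f(G) = -4 + G
I = -75 (I = -48 - 27 = -75)
c(C) = -75/C
(-1557 + f(-66))/c(-56) = (-1557 + (-4 - 66))/((-75/(-56))) = (-1557 - 70)/((-75*(-1/56))) = -1627/75/56 = -1627*56/75 = -91112/75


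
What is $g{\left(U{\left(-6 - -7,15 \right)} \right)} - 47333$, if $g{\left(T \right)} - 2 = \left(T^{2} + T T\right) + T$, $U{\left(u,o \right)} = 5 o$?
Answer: $-36006$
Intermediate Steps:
$g{\left(T \right)} = 2 + T + 2 T^{2}$ ($g{\left(T \right)} = 2 + \left(\left(T^{2} + T T\right) + T\right) = 2 + \left(\left(T^{2} + T^{2}\right) + T\right) = 2 + \left(2 T^{2} + T\right) = 2 + \left(T + 2 T^{2}\right) = 2 + T + 2 T^{2}$)
$g{\left(U{\left(-6 - -7,15 \right)} \right)} - 47333 = \left(2 + 5 \cdot 15 + 2 \left(5 \cdot 15\right)^{2}\right) - 47333 = \left(2 + 75 + 2 \cdot 75^{2}\right) - 47333 = \left(2 + 75 + 2 \cdot 5625\right) - 47333 = \left(2 + 75 + 11250\right) - 47333 = 11327 - 47333 = -36006$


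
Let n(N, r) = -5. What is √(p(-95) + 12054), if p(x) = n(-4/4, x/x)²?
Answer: √12079 ≈ 109.90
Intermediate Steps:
p(x) = 25 (p(x) = (-5)² = 25)
√(p(-95) + 12054) = √(25 + 12054) = √12079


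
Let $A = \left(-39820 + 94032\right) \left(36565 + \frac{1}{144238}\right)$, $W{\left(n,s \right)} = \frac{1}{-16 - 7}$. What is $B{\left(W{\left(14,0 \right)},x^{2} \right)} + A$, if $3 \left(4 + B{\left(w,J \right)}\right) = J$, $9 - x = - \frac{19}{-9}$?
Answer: $\frac{34738973380484786}{17524917} \approx 1.9823 \cdot 10^{9}$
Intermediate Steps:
$W{\left(n,s \right)} = - \frac{1}{23}$ ($W{\left(n,s \right)} = \frac{1}{-23} = - \frac{1}{23}$)
$A = \frac{142958737338926}{72119}$ ($A = 54212 \left(36565 + \frac{1}{144238}\right) = 54212 \cdot \frac{5274062471}{144238} = \frac{142958737338926}{72119} \approx 1.9823 \cdot 10^{9}$)
$x = \frac{62}{9}$ ($x = 9 - - \frac{19}{-9} = 9 - \left(-19\right) \left(- \frac{1}{9}\right) = 9 - \frac{19}{9} = \frac{62}{9} \approx 6.8889$)
$B{\left(w,J \right)} = -4 + \frac{J}{3}$
$B{\left(W{\left(14,0 \right)},x^{2} \right)} + A = \left(-4 + \frac{\left(\frac{62}{9}\right)^{2}}{3}\right) + \frac{142958737338926}{72119} = \left(-4 + \frac{1}{3} \cdot \frac{3844}{81}\right) + \frac{142958737338926}{72119} = \left(-4 + \frac{3844}{243}\right) + \frac{142958737338926}{72119} = \frac{2872}{243} + \frac{142958737338926}{72119} = \frac{34738973380484786}{17524917}$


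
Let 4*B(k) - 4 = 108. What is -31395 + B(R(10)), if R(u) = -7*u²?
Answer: -31367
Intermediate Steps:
B(k) = 28 (B(k) = 1 + (¼)*108 = 1 + 27 = 28)
-31395 + B(R(10)) = -31395 + 28 = -31367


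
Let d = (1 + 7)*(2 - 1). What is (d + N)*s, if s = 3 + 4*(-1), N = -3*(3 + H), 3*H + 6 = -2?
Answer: -7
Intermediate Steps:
H = -8/3 (H = -2 + (⅓)*(-2) = -2 - ⅔ = -8/3 ≈ -2.6667)
d = 8 (d = 8*1 = 8)
N = -1 (N = -3*(3 - 8/3) = -3*⅓ = -1)
s = -1 (s = 3 - 4 = -1)
(d + N)*s = (8 - 1)*(-1) = 7*(-1) = -7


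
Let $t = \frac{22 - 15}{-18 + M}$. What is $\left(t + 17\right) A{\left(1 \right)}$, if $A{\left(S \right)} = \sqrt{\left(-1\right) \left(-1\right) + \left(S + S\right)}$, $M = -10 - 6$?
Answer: $\frac{571 \sqrt{3}}{34} \approx 29.088$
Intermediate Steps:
$M = -16$ ($M = -10 - 6 = -16$)
$A{\left(S \right)} = \sqrt{1 + 2 S}$
$t = - \frac{7}{34}$ ($t = \frac{22 - 15}{-18 - 16} = \frac{7}{-34} = 7 \left(- \frac{1}{34}\right) = - \frac{7}{34} \approx -0.20588$)
$\left(t + 17\right) A{\left(1 \right)} = \left(- \frac{7}{34} + 17\right) \sqrt{1 + 2 \cdot 1} = \frac{571 \sqrt{1 + 2}}{34} = \frac{571 \sqrt{3}}{34}$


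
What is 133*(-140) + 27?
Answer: -18593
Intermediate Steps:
133*(-140) + 27 = -18620 + 27 = -18593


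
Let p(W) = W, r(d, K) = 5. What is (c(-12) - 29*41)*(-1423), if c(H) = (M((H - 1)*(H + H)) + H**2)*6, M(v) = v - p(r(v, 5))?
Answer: -2158691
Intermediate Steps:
M(v) = -5 + v (M(v) = v - 1*5 = v - 5 = -5 + v)
c(H) = -30 + 6*H**2 + 12*H*(-1 + H) (c(H) = ((-5 + (H - 1)*(H + H)) + H**2)*6 = ((-5 + (-1 + H)*(2*H)) + H**2)*6 = ((-5 + 2*H*(-1 + H)) + H**2)*6 = (-5 + H**2 + 2*H*(-1 + H))*6 = -30 + 6*H**2 + 12*H*(-1 + H))
(c(-12) - 29*41)*(-1423) = ((-30 - 12*(-12) + 18*(-12)**2) - 29*41)*(-1423) = ((-30 + 144 + 18*144) - 1189)*(-1423) = ((-30 + 144 + 2592) - 1189)*(-1423) = (2706 - 1189)*(-1423) = 1517*(-1423) = -2158691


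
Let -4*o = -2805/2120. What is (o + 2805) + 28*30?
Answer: 6182481/1696 ≈ 3645.3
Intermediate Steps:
o = 561/1696 (o = -(-2805)/(4*2120) = -¼*(-561/424) = 561/1696 ≈ 0.33078)
(o + 2805) + 28*30 = (561/1696 + 2805) + 28*30 = 4757841/1696 + 840 = 6182481/1696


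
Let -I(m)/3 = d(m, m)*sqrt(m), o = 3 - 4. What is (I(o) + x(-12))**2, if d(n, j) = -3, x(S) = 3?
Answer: -72 + 54*I ≈ -72.0 + 54.0*I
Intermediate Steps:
o = -1
I(m) = 9*sqrt(m) (I(m) = -(-9)*sqrt(m) = 9*sqrt(m))
(I(o) + x(-12))**2 = (9*sqrt(-1) + 3)**2 = (9*I + 3)**2 = (3 + 9*I)**2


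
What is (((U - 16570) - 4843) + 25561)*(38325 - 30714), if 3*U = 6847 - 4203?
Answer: 38278256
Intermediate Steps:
U = 2644/3 (U = (6847 - 4203)/3 = (⅓)*2644 = 2644/3 ≈ 881.33)
(((U - 16570) - 4843) + 25561)*(38325 - 30714) = (((2644/3 - 16570) - 4843) + 25561)*(38325 - 30714) = ((-47066/3 - 4843) + 25561)*7611 = (-61595/3 + 25561)*7611 = (15088/3)*7611 = 38278256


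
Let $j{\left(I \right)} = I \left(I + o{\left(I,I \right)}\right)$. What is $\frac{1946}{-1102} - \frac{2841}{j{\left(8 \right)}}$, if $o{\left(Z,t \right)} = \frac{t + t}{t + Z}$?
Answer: $- \frac{545149}{13224} \approx -41.224$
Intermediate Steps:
$o{\left(Z,t \right)} = \frac{2 t}{Z + t}$
$j{\left(I \right)} = I \left(1 + I\right)$ ($j{\left(I \right)} = I \left(I + \frac{2 I}{I + I}\right) = I \left(I + \frac{2 I}{2 I}\right) = I \left(I + 2 I \frac{1}{2 I}\right) = I \left(I + 1\right) = I \left(1 + I\right)$)
$\frac{1946}{-1102} - \frac{2841}{j{\left(8 \right)}} = \frac{1946}{-1102} - \frac{2841}{8 \left(1 + 8\right)} = 1946 \left(- \frac{1}{1102}\right) - \frac{2841}{8 \cdot 9} = - \frac{973}{551} - \frac{2841}{72} = - \frac{973}{551} - \frac{947}{24} = - \frac{545149}{13224}$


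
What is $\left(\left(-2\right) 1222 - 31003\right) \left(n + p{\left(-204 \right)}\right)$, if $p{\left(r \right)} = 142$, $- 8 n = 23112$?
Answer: $91878909$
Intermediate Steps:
$n = -2889$ ($n = \left(- \frac{1}{8}\right) 23112 = -2889$)
$\left(\left(-2\right) 1222 - 31003\right) \left(n + p{\left(-204 \right)}\right) = \left(\left(-2\right) 1222 - 31003\right) \left(-2889 + 142\right) = \left(-2444 - 31003\right) \left(-2747\right) = \left(-33447\right) \left(-2747\right) = 91878909$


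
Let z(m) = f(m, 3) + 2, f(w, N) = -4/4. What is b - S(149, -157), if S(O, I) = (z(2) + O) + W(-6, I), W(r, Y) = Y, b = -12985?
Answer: -12978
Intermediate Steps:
f(w, N) = -1 (f(w, N) = -4*¼ = -1)
z(m) = 1 (z(m) = -1 + 2 = 1)
S(O, I) = 1 + I + O (S(O, I) = (1 + O) + I = 1 + I + O)
b - S(149, -157) = -12985 - (1 - 157 + 149) = -12985 - 1*(-7) = -12985 + 7 = -12978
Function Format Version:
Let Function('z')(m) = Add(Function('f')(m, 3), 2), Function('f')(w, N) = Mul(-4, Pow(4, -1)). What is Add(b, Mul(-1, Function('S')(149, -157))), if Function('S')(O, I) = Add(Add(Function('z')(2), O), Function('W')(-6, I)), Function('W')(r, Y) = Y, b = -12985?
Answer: -12978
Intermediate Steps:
Function('f')(w, N) = -1 (Function('f')(w, N) = Mul(-4, Rational(1, 4)) = -1)
Function('z')(m) = 1 (Function('z')(m) = Add(-1, 2) = 1)
Function('S')(O, I) = Add(1, I, O) (Function('S')(O, I) = Add(Add(1, O), I) = Add(1, I, O))
Add(b, Mul(-1, Function('S')(149, -157))) = Add(-12985, Mul(-1, Add(1, -157, 149))) = Add(-12985, Mul(-1, -7)) = Add(-12985, 7) = -12978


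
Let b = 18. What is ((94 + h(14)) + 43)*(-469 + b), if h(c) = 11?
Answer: -66748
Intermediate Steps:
((94 + h(14)) + 43)*(-469 + b) = ((94 + 11) + 43)*(-469 + 18) = (105 + 43)*(-451) = 148*(-451) = -66748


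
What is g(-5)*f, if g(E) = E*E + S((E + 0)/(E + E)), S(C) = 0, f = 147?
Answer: 3675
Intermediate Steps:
g(E) = E² (g(E) = E*E + 0 = E² + 0 = E²)
g(-5)*f = (-5)²*147 = 25*147 = 3675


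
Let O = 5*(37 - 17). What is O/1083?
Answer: 100/1083 ≈ 0.092336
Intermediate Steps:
O = 100 (O = 5*20 = 100)
O/1083 = 100/1083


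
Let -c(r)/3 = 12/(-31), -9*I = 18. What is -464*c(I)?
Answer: -16704/31 ≈ -538.84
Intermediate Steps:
I = -2 (I = -⅑*18 = -2)
c(r) = 36/31 (c(r) = -36/(-31) = -36*(-1)/31 = -3*(-12/31) = 36/31)
-464*c(I) = -464*36/31 = -16704/31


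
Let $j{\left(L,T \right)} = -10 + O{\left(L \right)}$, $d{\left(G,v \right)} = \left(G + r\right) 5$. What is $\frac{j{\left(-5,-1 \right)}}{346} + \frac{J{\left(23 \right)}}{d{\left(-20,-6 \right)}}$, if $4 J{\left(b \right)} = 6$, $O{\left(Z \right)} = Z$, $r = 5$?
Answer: $- \frac{274}{4325} \approx -0.063353$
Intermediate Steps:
$d{\left(G,v \right)} = 25 + 5 G$ ($d{\left(G,v \right)} = \left(G + 5\right) 5 = \left(5 + G\right) 5 = 25 + 5 G$)
$j{\left(L,T \right)} = -10 + L$
$J{\left(b \right)} = \frac{3}{2}$ ($J{\left(b \right)} = \frac{1}{4} \cdot 6 = \frac{3}{2}$)
$\frac{j{\left(-5,-1 \right)}}{346} + \frac{J{\left(23 \right)}}{d{\left(-20,-6 \right)}} = \frac{-10 - 5}{346} + \frac{3}{2 \left(25 + 5 \left(-20\right)\right)} = \left(-15\right) \frac{1}{346} + \frac{3}{2 \left(25 - 100\right)} = - \frac{15}{346} + \frac{3}{2 \left(-75\right)} = - \frac{15}{346} + \frac{3}{2} \left(- \frac{1}{75}\right) = - \frac{15}{346} - \frac{1}{50} = - \frac{274}{4325}$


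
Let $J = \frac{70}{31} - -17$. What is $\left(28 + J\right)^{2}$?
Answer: $\frac{2146225}{961} \approx 2233.3$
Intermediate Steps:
$J = \frac{597}{31}$ ($J = 70 \cdot \frac{1}{31} + 17 = \frac{70}{31} + 17 = \frac{597}{31} \approx 19.258$)
$\left(28 + J\right)^{2} = \left(28 + \frac{597}{31}\right)^{2} = \left(\frac{1465}{31}\right)^{2} = \frac{2146225}{961}$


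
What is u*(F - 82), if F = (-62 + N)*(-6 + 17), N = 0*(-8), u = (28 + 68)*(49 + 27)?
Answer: -5574144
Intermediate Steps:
u = 7296 (u = 96*76 = 7296)
N = 0
F = -682 (F = (-62 + 0)*(-6 + 17) = -62*11 = -682)
u*(F - 82) = 7296*(-682 - 82) = 7296*(-764) = -5574144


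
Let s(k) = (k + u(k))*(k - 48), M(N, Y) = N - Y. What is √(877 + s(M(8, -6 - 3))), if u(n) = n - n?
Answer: 5*√14 ≈ 18.708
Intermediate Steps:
u(n) = 0
s(k) = k*(-48 + k) (s(k) = (k + 0)*(k - 48) = k*(-48 + k))
√(877 + s(M(8, -6 - 3))) = √(877 + (8 - (-6 - 3))*(-48 + (8 - (-6 - 3)))) = √(877 + (8 - 1*(-9))*(-48 + (8 - 1*(-9)))) = √(877 + (8 + 9)*(-48 + (8 + 9))) = √(877 + 17*(-48 + 17)) = √(877 + 17*(-31)) = √(877 - 527) = √350 = 5*√14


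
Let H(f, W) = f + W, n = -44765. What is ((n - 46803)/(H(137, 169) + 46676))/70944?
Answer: -5723/208318188 ≈ -2.7472e-5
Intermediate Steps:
H(f, W) = W + f
((n - 46803)/(H(137, 169) + 46676))/70944 = ((-44765 - 46803)/((169 + 137) + 46676))/70944 = -91568/(306 + 46676)*(1/70944) = -91568/46982*(1/70944) = -91568*1/46982*(1/70944) = -45784/23491*1/70944 = -5723/208318188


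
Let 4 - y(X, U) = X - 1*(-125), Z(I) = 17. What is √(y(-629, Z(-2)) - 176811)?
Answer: I*√176303 ≈ 419.88*I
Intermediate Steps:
y(X, U) = -121 - X (y(X, U) = 4 - (X - 1*(-125)) = 4 - (X + 125) = 4 - (125 + X) = 4 + (-125 - X) = -121 - X)
√(y(-629, Z(-2)) - 176811) = √((-121 - 1*(-629)) - 176811) = √((-121 + 629) - 176811) = √(508 - 176811) = √(-176303) = I*√176303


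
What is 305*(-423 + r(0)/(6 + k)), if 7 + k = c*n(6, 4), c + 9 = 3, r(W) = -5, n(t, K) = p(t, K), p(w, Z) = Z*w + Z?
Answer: -21802010/169 ≈ -1.2901e+5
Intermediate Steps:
p(w, Z) = Z + Z*w
n(t, K) = K*(1 + t)
c = -6 (c = -9 + 3 = -6)
k = -175 (k = -7 - 24*(1 + 6) = -7 - 24*7 = -7 - 6*28 = -7 - 168 = -175)
305*(-423 + r(0)/(6 + k)) = 305*(-423 - 5/(6 - 175)) = 305*(-423 - 5/(-169)) = 305*(-423 - 1/169*(-5)) = 305*(-423 + 5/169) = 305*(-71482/169) = -21802010/169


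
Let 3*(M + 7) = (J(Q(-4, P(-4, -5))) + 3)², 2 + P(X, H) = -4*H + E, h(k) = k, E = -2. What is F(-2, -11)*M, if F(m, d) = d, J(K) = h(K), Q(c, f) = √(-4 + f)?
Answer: -44*√3 ≈ -76.210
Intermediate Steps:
P(X, H) = -4 - 4*H (P(X, H) = -2 + (-4*H - 2) = -2 + (-2 - 4*H) = -4 - 4*H)
J(K) = K
M = -7 + (3 + 2*√3)²/3 (M = -7 + (√(-4 + (-4 - 4*(-5))) + 3)²/3 = -7 + (√(-4 + (-4 + 20)) + 3)²/3 = -7 + (√(-4 + 16) + 3)²/3 = -7 + (√12 + 3)²/3 = -7 + (2*√3 + 3)²/3 = -7 + (3 + 2*√3)²/3 ≈ 6.9282)
F(-2, -11)*M = -44*√3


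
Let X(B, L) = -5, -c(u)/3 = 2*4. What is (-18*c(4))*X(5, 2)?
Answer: -2160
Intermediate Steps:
c(u) = -24 (c(u) = -6*4 = -3*8 = -24)
(-18*c(4))*X(5, 2) = -18*(-24)*(-5) = 432*(-5) = -2160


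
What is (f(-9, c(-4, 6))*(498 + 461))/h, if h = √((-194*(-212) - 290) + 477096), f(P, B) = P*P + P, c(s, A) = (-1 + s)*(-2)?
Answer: 34524*√517934/258967 ≈ 95.943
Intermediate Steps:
c(s, A) = 2 - 2*s
f(P, B) = P + P² (f(P, B) = P² + P = P + P²)
h = √517934 (h = √((41128 - 290) + 477096) = √(40838 + 477096) = √517934 ≈ 719.68)
(f(-9, c(-4, 6))*(498 + 461))/h = ((-9*(1 - 9))*(498 + 461))/(√517934) = (-9*(-8)*959)*(√517934/517934) = (72*959)*(√517934/517934) = 69048*(√517934/517934) = 34524*√517934/258967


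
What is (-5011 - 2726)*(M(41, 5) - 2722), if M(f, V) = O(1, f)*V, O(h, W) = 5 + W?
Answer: 19280604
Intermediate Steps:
M(f, V) = V*(5 + f) (M(f, V) = (5 + f)*V = V*(5 + f))
(-5011 - 2726)*(M(41, 5) - 2722) = (-5011 - 2726)*(5*(5 + 41) - 2722) = -7737*(5*46 - 2722) = -7737*(230 - 2722) = -7737*(-2492) = 19280604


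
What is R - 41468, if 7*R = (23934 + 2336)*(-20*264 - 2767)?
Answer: -211684966/7 ≈ -3.0241e+7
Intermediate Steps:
R = -211394690/7 (R = ((23934 + 2336)*(-20*264 - 2767))/7 = (26270*(-5280 - 2767))/7 = (26270*(-8047))/7 = (1/7)*(-211394690) = -211394690/7 ≈ -3.0199e+7)
R - 41468 = -211394690/7 - 41468 = -211684966/7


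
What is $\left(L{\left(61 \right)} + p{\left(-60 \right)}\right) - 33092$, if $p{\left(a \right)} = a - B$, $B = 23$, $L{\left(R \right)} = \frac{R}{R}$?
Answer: $-33174$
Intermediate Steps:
$L{\left(R \right)} = 1$
$p{\left(a \right)} = -23 + a$ ($p{\left(a \right)} = a - 23 = -23 + a$)
$\left(L{\left(61 \right)} + p{\left(-60 \right)}\right) - 33092 = \left(1 - 83\right) - 33092 = -82 - 33092 = -33174$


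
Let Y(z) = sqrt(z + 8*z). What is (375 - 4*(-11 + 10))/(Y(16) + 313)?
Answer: 379/325 ≈ 1.1662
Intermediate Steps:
Y(z) = 3*sqrt(z) (Y(z) = sqrt(9*z) = 3*sqrt(z))
(375 - 4*(-11 + 10))/(Y(16) + 313) = (375 - 4*(-11 + 10))/(3*sqrt(16) + 313) = (375 - 4*(-1))/(3*4 + 313) = (375 + 4)/(12 + 313) = 379/325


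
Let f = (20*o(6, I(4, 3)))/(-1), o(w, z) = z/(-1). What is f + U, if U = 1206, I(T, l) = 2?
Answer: 1246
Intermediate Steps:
o(w, z) = -z (o(w, z) = z*(-1) = -z)
f = 40 (f = (20*(-1*2))/(-1) = (20*(-2))*(-1) = -40*(-1) = 40)
f + U = 40 + 1206 = 1246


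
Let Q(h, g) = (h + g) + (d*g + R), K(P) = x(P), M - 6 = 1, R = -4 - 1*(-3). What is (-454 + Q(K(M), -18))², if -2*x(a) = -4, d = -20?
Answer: 12321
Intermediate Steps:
R = -1 (R = -4 + 3 = -1)
M = 7 (M = 6 + 1 = 7)
x(a) = 2 (x(a) = -½*(-4) = 2)
K(P) = 2
Q(h, g) = -1 + h - 19*g (Q(h, g) = (h + g) + (-20*g - 1) = (g + h) + (-1 - 20*g) = -1 + h - 19*g)
(-454 + Q(K(M), -18))² = (-454 + (-1 + 2 - 19*(-18)))² = (-454 + (-1 + 2 + 342))² = (-454 + 343)² = (-111)² = 12321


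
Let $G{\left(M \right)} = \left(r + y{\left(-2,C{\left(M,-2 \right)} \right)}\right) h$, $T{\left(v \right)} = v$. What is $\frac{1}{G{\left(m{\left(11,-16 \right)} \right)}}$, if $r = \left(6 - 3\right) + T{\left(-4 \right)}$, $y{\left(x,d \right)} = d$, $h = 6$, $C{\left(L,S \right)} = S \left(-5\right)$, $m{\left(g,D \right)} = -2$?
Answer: $\frac{1}{54} \approx 0.018519$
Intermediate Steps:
$C{\left(L,S \right)} = - 5 S$
$r = -1$ ($r = \left(6 - 3\right) - 4 = 3 - 4 = -1$)
$G{\left(M \right)} = 54$ ($G{\left(M \right)} = \left(-1 - -10\right) 6 = \left(-1 + 10\right) 6 = 9 \cdot 6 = 54$)
$\frac{1}{G{\left(m{\left(11,-16 \right)} \right)}} = \frac{1}{54}$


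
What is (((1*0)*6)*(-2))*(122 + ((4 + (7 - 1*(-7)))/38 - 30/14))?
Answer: 0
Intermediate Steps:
(((1*0)*6)*(-2))*(122 + ((4 + (7 - 1*(-7)))/38 - 30/14)) = ((0*6)*(-2))*(122 + ((4 + (7 + 7))*(1/38) - 30*1/14)) = (0*(-2))*(122 + ((4 + 14)*(1/38) - 15/7)) = 0*(122 + (18*(1/38) - 15/7)) = 0*(122 + (9/19 - 15/7)) = 0*(122 - 222/133) = 0*(16004/133) = 0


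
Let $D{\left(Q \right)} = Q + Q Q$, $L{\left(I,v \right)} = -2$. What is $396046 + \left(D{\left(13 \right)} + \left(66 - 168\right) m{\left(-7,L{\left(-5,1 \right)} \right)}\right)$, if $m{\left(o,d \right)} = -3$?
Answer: $396534$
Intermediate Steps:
$D{\left(Q \right)} = Q + Q^{2}$
$396046 + \left(D{\left(13 \right)} + \left(66 - 168\right) m{\left(-7,L{\left(-5,1 \right)} \right)}\right) = 396046 + \left(13 \left(1 + 13\right) + \left(66 - 168\right) \left(-3\right)\right) = 396046 + \left(13 \cdot 14 - -306\right) = 396046 + \left(182 + 306\right) = 396046 + 488 = 396534$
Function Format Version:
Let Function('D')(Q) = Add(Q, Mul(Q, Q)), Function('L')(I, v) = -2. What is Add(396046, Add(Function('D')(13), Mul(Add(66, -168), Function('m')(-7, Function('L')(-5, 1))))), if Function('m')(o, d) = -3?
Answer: 396534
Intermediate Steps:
Function('D')(Q) = Add(Q, Pow(Q, 2))
Add(396046, Add(Function('D')(13), Mul(Add(66, -168), Function('m')(-7, Function('L')(-5, 1))))) = Add(396046, Add(Mul(13, Add(1, 13)), Mul(Add(66, -168), -3))) = Add(396046, Add(Mul(13, 14), Mul(-102, -3))) = Add(396046, Add(182, 306)) = Add(396046, 488) = 396534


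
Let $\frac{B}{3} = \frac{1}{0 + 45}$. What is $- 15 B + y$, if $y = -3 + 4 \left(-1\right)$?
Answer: $-8$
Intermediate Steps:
$B = \frac{1}{15}$ ($B = \frac{3}{0 + 45} = \frac{3}{45} = 3 \cdot \frac{1}{45} = \frac{1}{15} \approx 0.066667$)
$y = -7$ ($y = -3 - 4 = -7$)
$- 15 B + y = \left(-15\right) \frac{1}{15} - 7 = -1 - 7 = -8$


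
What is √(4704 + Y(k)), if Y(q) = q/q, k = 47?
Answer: √4705 ≈ 68.593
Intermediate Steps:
Y(q) = 1
√(4704 + Y(k)) = √(4704 + 1) = √4705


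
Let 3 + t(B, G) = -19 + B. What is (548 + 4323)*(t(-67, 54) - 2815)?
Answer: -14145384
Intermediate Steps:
t(B, G) = -22 + B (t(B, G) = -3 + (-19 + B) = -22 + B)
(548 + 4323)*(t(-67, 54) - 2815) = (548 + 4323)*((-22 - 67) - 2815) = 4871*(-89 - 2815) = 4871*(-2904) = -14145384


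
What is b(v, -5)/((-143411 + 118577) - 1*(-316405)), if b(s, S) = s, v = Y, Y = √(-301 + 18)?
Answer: I*√283/291571 ≈ 5.7696e-5*I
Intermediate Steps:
Y = I*√283 (Y = √(-283) = I*√283 ≈ 16.823*I)
v = I*√283 ≈ 16.823*I
b(v, -5)/((-143411 + 118577) - 1*(-316405)) = (I*√283)/((-143411 + 118577) - 1*(-316405)) = (I*√283)/(-24834 + 316405) = (I*√283)/291571 = (I*√283)*(1/291571) = I*√283/291571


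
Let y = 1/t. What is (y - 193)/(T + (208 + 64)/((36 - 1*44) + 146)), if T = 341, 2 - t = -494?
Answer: -6605163/11737840 ≈ -0.56272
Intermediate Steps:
t = 496 (t = 2 - 1*(-494) = 2 + 494 = 496)
y = 1/496 ≈ 0.0020161
(y - 193)/(T + (208 + 64)/((36 - 1*44) + 146)) = (1/496 - 193)/(341 + (208 + 64)/((36 - 1*44) + 146)) = -95727/(496*(341 + 272/((36 - 44) + 146))) = -95727/(496*(341 + 272/(-8 + 146))) = -95727/(496*(341 + 272/138)) = -95727/(496*(341 + 272*(1/138))) = -95727/(496*(341 + 136/69)) = -95727/(496*23665/69) = -95727/496*69/23665 = -6605163/11737840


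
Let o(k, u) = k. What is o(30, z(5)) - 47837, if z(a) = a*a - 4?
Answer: -47807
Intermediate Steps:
z(a) = -4 + a² (z(a) = a² - 4 = -4 + a²)
o(30, z(5)) - 47837 = 30 - 47837 = -47807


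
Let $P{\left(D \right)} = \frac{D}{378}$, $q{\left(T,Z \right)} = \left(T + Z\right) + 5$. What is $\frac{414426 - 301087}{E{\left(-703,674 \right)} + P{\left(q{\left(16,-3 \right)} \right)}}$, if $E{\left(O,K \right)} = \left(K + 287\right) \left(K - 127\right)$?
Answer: $\frac{2380119}{11039008} \approx 0.21561$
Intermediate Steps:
$q{\left(T,Z \right)} = 5 + T + Z$
$E{\left(O,K \right)} = \left(-127 + K\right) \left(287 + K\right)$ ($E{\left(O,K \right)} = \left(287 + K\right) \left(-127 + K\right) = \left(-127 + K\right) \left(287 + K\right)$)
$P{\left(D \right)} = \frac{D}{378}$ ($P{\left(D \right)} = D \frac{1}{378} = \frac{D}{378}$)
$\frac{414426 - 301087}{E{\left(-703,674 \right)} + P{\left(q{\left(16,-3 \right)} \right)}} = \frac{414426 - 301087}{\left(-36449 + 674^{2} + 160 \cdot 674\right) + \frac{5 + 16 - 3}{378}} = \frac{113339}{\left(-36449 + 454276 + 107840\right) + \frac{1}{378} \cdot 18} = \frac{113339}{525667 + \frac{1}{21}} = \frac{113339}{\frac{11039008}{21}} = 113339 \cdot \frac{21}{11039008} = \frac{2380119}{11039008}$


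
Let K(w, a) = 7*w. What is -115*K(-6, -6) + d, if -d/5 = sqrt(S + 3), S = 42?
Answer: 4830 - 15*sqrt(5) ≈ 4796.5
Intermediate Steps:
d = -15*sqrt(5) (d = -5*sqrt(42 + 3) = -15*sqrt(5) ≈ -33.541)
-115*K(-6, -6) + d = -805*(-6) - 15*sqrt(5) = -115*(-42) - 15*sqrt(5) = 4830 - 15*sqrt(5)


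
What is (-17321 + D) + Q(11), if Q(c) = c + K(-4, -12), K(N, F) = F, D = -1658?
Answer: -18980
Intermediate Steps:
Q(c) = -12 + c (Q(c) = c - 12 = -12 + c)
(-17321 + D) + Q(11) = (-17321 - 1658) + (-12 + 11) = -18979 - 1 = -18980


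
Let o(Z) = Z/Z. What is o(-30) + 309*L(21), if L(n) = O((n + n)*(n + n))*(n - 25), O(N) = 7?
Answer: -8651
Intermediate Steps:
o(Z) = 1
L(n) = -175 + 7*n (L(n) = 7*(n - 25) = 7*(-25 + n) = -175 + 7*n)
o(-30) + 309*L(21) = 1 + 309*(-175 + 7*21) = 1 + 309*(-175 + 147) = 1 + 309*(-28) = 1 - 8652 = -8651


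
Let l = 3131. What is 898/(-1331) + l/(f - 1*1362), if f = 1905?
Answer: 3679747/722733 ≈ 5.0914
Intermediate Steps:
898/(-1331) + l/(f - 1*1362) = 898/(-1331) + 3131/(1905 - 1*1362) = 898*(-1/1331) + 3131/(1905 - 1362) = -898/1331 + 3131/543 = 3679747/722733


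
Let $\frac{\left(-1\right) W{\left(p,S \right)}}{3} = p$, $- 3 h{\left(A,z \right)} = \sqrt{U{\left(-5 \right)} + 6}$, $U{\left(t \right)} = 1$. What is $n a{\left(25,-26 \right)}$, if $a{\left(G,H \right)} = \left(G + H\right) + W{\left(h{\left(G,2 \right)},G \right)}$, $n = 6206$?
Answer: $-6206 + 6206 \sqrt{7} \approx 10214.0$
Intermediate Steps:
$h{\left(A,z \right)} = - \frac{\sqrt{7}}{3}$ ($h{\left(A,z \right)} = - \frac{\sqrt{1 + 6}}{3} = - \frac{\sqrt{7}}{3}$)
$W{\left(p,S \right)} = - 3 p$
$a{\left(G,H \right)} = G + H + \sqrt{7}$ ($a{\left(G,H \right)} = \left(G + H\right) - 3 \left(- \frac{\sqrt{7}}{3}\right) = \left(G + H\right) + \sqrt{7} = G + H + \sqrt{7}$)
$n a{\left(25,-26 \right)} = 6206 \left(25 - 26 + \sqrt{7}\right) = 6206 \left(-1 + \sqrt{7}\right) = -6206 + 6206 \sqrt{7}$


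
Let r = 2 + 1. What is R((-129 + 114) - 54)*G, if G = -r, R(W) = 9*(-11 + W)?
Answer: 2160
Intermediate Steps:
R(W) = -99 + 9*W
r = 3
G = -3 (G = -1*3 = -3)
R((-129 + 114) - 54)*G = (-99 + 9*((-129 + 114) - 54))*(-3) = (-99 + 9*(-15 - 54))*(-3) = (-99 + 9*(-69))*(-3) = (-99 - 621)*(-3) = -720*(-3) = 2160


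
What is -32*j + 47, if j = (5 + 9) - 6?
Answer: -209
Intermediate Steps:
j = 8 (j = 14 - 6 = 8)
-32*j + 47 = -32*8 + 47 = -256 + 47 = -209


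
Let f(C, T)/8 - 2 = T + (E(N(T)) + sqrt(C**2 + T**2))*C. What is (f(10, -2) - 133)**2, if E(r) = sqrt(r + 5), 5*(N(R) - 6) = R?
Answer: (-133 + 16*sqrt(265) + 160*sqrt(26))**2 ≈ 8.8982e+5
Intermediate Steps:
N(R) = 6 + R/5
E(r) = sqrt(5 + r)
f(C, T) = 16 + 8*T + 8*C*(sqrt(11 + T/5) + sqrt(C**2 + T**2)) (f(C, T) = 16 + 8*(T + (sqrt(5 + (6 + T/5)) + sqrt(C**2 + T**2))*C) = 16 + 8*(T + (sqrt(11 + T/5) + sqrt(C**2 + T**2))*C) = 16 + 8*(T + C*(sqrt(11 + T/5) + sqrt(C**2 + T**2))) = 16 + (8*T + 8*C*(sqrt(11 + T/5) + sqrt(C**2 + T**2))) = 16 + 8*T + 8*C*(sqrt(11 + T/5) + sqrt(C**2 + T**2)))
(f(10, -2) - 133)**2 = ((16 + 8*(-2) + 8*10*sqrt(10**2 + (-2)**2) + (8/5)*10*sqrt(275 + 5*(-2))) - 133)**2 = ((16 - 16 + 8*10*sqrt(100 + 4) + (8/5)*10*sqrt(275 - 10)) - 133)**2 = ((16 - 16 + 8*10*sqrt(104) + (8/5)*10*sqrt(265)) - 133)**2 = ((16 - 16 + 8*10*(2*sqrt(26)) + 16*sqrt(265)) - 133)**2 = ((16 - 16 + 160*sqrt(26) + 16*sqrt(265)) - 133)**2 = ((16*sqrt(265) + 160*sqrt(26)) - 133)**2 = (-133 + 16*sqrt(265) + 160*sqrt(26))**2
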